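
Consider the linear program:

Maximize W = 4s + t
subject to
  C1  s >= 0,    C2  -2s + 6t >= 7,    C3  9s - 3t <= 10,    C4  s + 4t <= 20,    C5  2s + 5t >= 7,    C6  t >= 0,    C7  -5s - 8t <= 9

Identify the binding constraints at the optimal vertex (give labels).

C3 and C4

Feasible corners and W = 4s + t:
  (0, 5) → W = 5
  (0, 7/5) → W = 7/5
  (27/16, 83/48) → W = 407/48
  (7/22, 14/11) → W = 28/11
  (100/39, 170/39) → W = 190/13

The maximum is at (100/39, 170/39). Substituting into each constraint, equality holds for C3 and C4; the remaining constraints have slack.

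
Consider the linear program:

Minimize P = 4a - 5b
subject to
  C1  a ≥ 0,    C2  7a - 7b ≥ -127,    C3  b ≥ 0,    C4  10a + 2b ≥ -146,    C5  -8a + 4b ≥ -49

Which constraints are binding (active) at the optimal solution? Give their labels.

C2 and C5

Vertices and P = 4a - 5b:
  (0, 127/7) → P = -635/7
  (0, 0) → P = 0
  (851/28, 1359/28) → P = -3391/28
  (49/8, 0) → P = 49/2

The minimum is at (851/28, 1359/28). Substituting into each constraint, equality holds for C2 and C5; the remaining constraints have slack.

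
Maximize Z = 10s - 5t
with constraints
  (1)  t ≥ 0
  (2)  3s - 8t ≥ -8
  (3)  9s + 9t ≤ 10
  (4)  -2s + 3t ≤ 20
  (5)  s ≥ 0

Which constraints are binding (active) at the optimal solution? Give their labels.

(1) and (3)

Vertices and Z = 10s - 5t:
  (10/9, 0) → Z = 100/9
  (0, 0) → Z = 0
  (8/99, 34/33) → Z = -430/99
  (0, 1) → Z = -5

The maximum is at (10/9, 0). Substituting into each constraint, equality holds for (1) and (3); the remaining constraints have slack.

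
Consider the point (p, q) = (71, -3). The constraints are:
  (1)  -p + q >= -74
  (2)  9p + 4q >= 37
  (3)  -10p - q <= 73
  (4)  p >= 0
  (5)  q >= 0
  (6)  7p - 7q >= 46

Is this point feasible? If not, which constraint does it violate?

Constraint (5): q = -3, which is not ≥ 0. All other constraints are satisfied.

not feasible — violates (5)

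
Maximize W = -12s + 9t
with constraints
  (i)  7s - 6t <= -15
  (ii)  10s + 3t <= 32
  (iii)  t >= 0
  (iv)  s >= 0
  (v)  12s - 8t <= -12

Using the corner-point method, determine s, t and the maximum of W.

Corner points and W = -12s + 9t:
  (49/27, 374/81) → W = 178/9
  (0, 5/2) → W = 45/2
  (0, 32/3) → W = 96

At the optimal vertex, 10s + 3t = 32 and s = 0.
Solving simultaneously gives s = 0, t = 32/3.

s = 0, t = 32/3, maximum W = 96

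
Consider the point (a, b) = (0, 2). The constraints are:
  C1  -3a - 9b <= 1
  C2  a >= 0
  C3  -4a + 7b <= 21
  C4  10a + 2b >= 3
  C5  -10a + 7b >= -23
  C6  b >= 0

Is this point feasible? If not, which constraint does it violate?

C1: -18 ≤ 1 ✓
C2: 0 ≥ 0 ✓
C3: 14 ≤ 21 ✓
C4: 4 ≥ 3 ✓
C5: 14 ≥ -23 ✓
C6: 2 ≥ 0 ✓

feasible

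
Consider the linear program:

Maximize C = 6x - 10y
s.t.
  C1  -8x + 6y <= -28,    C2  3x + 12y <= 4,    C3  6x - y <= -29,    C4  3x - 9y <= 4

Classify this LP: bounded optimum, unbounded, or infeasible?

infeasible

The boundaries -8x + 6y = -28 and 6x - y = -29 meet at (-101/14, -100/7), but that point violates 3x - 9y ≤ 4. Every candidate vertex is excluded by some other constraint, so the feasible region is empty.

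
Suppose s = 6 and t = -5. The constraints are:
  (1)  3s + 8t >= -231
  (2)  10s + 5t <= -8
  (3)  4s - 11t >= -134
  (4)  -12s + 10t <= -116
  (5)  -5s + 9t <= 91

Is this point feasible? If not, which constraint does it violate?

Constraint (2): 10s + 5t = 35, which is not ≤ -8. All other constraints are satisfied.

not feasible — violates (2)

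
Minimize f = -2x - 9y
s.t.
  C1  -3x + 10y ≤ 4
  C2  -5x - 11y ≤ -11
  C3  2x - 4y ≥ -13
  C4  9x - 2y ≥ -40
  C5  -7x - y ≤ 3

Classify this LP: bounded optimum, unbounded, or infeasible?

From the feasible point (66/83, 53/83), moving in the direction (10, 3) keeps every constraint satisfied while f decreases without bound.

unbounded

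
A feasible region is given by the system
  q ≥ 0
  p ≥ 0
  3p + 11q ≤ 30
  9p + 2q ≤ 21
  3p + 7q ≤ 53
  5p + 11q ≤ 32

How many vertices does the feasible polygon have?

5

The feasible vertices (each the meet of two boundaries and inside every other half-plane) are:
  (0, 0)
  (7/3, 0)
  (0, 30/11)
  (1, 27/11)
  (167/89, 183/89)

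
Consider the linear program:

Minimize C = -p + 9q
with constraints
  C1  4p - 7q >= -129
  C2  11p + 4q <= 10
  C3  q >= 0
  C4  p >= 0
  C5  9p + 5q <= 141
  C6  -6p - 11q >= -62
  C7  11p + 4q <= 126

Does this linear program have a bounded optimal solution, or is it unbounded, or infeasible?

bounded optimum

Feasible corners and C = -p + 9q:
  (10/11, 0) → C = -10/11
  (0, 5/2) → C = 45/2
  (0, 0) → C = 0
The feasible region has finitely many vertices and no improving ray; the minimum is -10/11 at (10/11, 0).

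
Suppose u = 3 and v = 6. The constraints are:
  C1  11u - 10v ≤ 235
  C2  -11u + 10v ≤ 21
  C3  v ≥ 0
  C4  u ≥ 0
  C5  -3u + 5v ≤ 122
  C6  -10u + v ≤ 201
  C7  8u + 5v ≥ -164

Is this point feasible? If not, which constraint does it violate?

not feasible — violates C2

Constraint C2: -11u + 10v = 27, which is not ≤ 21. All other constraints are satisfied.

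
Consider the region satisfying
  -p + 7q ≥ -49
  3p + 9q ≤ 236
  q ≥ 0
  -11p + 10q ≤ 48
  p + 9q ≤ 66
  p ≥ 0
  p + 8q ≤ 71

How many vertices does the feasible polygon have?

The feasible vertices (each the meet of two boundaries and inside every other half-plane) are:
  (49, 0)
  (903/16, 17/16)
  (0, 0)
  (228/109, 774/109)
  (0, 24/5)

5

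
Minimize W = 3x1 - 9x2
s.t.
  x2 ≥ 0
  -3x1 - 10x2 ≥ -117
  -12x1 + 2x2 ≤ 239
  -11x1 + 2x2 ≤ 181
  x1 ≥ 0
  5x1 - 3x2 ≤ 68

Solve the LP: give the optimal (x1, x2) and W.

Corner points and W = 3x1 - 9x2:
  (0, 0) → W = 0
  (68/5, 0) → W = 204/5
  (0, 117/10) → W = -1053/10
  (1031/59, 381/59) → W = -336/59

x1 = 0, x2 = 117/10, minimum W = -1053/10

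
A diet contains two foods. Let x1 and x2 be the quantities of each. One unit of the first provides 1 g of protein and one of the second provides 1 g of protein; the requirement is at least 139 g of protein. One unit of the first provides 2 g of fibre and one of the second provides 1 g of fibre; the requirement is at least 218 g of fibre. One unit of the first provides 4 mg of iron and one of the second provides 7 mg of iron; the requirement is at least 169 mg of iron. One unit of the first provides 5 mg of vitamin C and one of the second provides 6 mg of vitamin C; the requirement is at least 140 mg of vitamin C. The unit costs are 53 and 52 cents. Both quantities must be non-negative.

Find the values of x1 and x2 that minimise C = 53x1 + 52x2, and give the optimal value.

x1 = 79, x2 = 60, minimum C = 7307

Corner points and C = 53x1 + 52x2:
  (0, 218) → C = 11336
  (139, 0) → C = 7367
  (79, 60) → C = 7307
The feasible region is unbounded (it extends along (0, 1), (1, 0)), but C strictly increases along every unbounded feasible direction, so there is no improving ray and the minimum is attained at a vertex.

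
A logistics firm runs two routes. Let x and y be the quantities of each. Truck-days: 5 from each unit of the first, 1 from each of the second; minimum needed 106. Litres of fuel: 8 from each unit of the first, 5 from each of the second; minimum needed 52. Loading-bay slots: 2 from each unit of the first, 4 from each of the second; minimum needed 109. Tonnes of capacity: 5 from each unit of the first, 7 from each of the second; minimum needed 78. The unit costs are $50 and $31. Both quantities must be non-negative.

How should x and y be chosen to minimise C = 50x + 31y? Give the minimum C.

x = 35/2, y = 37/2, minimum C = 2897/2

Vertices and C = 50x + 31y:
  (0, 106) → C = 3286
  (109/2, 0) → C = 2725
  (35/2, 37/2) → C = 2897/2
The feasible region is unbounded (it extends along (0, 1), (1, 0)), but C strictly increases along every unbounded feasible direction, so there is no improving ray and the minimum is attained at a vertex.

The binding constraints are 5x + y = 106 and 2x + 4y = 109.
Solving simultaneously gives x = 35/2, y = 37/2.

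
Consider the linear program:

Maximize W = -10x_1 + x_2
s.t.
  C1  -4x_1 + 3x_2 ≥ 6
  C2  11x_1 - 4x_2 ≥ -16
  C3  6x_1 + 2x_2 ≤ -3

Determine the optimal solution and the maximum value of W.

x_1 = -24/17, x_2 = 2/17, maximum W = 242/17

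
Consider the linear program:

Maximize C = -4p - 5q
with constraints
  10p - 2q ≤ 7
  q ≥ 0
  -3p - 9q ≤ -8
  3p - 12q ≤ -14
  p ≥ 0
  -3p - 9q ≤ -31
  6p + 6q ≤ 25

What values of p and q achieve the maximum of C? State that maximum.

p = 0, q = 31/9, maximum C = -155/9

Corner points and C = -4p - 5q:
  (0, 31/9) → C = -155/9
  (0, 25/6) → C = -125/6
  (13/12, 37/12) → C = -79/4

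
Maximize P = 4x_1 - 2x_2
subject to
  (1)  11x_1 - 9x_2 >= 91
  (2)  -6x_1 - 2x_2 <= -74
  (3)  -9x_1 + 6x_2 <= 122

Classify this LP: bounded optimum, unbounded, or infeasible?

From the feasible point (212/19, 67/19), moving in the direction (2, -6) keeps every constraint satisfied while P increases without bound.

unbounded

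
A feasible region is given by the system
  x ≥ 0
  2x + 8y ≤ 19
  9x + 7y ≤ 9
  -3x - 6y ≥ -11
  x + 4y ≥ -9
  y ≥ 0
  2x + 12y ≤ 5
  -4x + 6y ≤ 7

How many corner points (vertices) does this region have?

The feasible vertices (each the meet of two boundaries and inside every other half-plane) are:
  (0, 0)
  (0, 5/12)
  (1, 0)
  (73/94, 27/94)

4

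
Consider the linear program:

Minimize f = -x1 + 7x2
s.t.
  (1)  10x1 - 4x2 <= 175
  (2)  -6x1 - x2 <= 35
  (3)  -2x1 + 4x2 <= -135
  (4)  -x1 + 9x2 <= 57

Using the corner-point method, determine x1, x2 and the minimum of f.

x1 = 35/34, x2 = -700/17, minimum f = -9835/34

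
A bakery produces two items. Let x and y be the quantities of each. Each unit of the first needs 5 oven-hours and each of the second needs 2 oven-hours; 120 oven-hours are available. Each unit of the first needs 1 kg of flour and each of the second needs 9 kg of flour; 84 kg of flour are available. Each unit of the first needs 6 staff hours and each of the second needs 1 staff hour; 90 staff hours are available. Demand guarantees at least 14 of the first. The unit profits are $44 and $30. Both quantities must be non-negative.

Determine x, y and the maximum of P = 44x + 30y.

Vertices and P = 44x + 30y:
  (15, 0) → P = 660
  (14, 0) → P = 616
  (14, 6) → P = 796

x = 14, y = 6, maximum P = 796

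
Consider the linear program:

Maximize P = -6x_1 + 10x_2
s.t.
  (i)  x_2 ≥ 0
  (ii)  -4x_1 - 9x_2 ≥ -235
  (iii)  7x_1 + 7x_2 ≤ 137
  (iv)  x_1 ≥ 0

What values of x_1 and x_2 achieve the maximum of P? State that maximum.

Feasible corners and P = -6x_1 + 10x_2:
  (137/7, 0) → P = -822/7
  (0, 0) → P = 0
  (0, 137/7) → P = 1370/7

x_1 = 0, x_2 = 137/7, maximum P = 1370/7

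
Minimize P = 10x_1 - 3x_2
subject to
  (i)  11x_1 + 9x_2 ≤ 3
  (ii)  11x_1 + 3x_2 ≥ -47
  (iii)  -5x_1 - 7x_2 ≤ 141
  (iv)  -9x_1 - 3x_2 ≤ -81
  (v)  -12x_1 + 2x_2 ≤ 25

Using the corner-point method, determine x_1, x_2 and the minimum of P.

x_1 = 15, x_2 = -18, minimum P = 204

Extreme points and P = 10x_1 - 3x_2:
  (645/16, -783/16) → P = 8799/16
  (15, -18) → P = 204
  (165/8, -279/8) → P = 2487/8

The optimum lies where 11x_1 + 9x_2 = 3 and -9x_1 - 3x_2 = -81.
Solving simultaneously gives x_1 = 15, x_2 = -18.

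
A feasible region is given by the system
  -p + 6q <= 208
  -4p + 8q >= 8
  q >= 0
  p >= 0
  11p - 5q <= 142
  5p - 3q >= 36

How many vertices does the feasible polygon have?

Pairwise boundary intersections that survive every other constraint:
  (294/17, 164/17)
  (78/7, 46/7)
  (123/4, 157/4)

3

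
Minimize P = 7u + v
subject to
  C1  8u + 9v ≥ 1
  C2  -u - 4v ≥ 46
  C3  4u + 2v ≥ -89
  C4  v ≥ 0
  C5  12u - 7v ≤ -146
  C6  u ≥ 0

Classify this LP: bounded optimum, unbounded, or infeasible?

infeasible

The boundaries 12u - 7v = -146 and u = 0 meet at (0, 146/7), but that point violates -u - 4v ≥ 46. Every candidate vertex is excluded by some other constraint, so the feasible region is empty.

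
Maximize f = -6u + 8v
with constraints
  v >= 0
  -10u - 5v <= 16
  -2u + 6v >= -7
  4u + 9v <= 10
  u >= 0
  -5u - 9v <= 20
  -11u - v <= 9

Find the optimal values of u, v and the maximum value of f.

Extreme points and f = -6u + 8v:
  (5/2, 0) → f = -15
  (0, 0) → f = 0
  (0, 10/9) → f = 80/9

u = 0, v = 10/9, maximum f = 80/9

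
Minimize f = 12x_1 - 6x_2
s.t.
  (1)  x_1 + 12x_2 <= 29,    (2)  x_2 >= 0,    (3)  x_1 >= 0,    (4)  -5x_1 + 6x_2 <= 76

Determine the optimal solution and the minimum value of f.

x_1 = 0, x_2 = 29/12, minimum f = -29/2

Feasible corners and f = 12x_1 - 6x_2:
  (29, 0) → f = 348
  (0, 29/12) → f = -29/2
  (0, 0) → f = 0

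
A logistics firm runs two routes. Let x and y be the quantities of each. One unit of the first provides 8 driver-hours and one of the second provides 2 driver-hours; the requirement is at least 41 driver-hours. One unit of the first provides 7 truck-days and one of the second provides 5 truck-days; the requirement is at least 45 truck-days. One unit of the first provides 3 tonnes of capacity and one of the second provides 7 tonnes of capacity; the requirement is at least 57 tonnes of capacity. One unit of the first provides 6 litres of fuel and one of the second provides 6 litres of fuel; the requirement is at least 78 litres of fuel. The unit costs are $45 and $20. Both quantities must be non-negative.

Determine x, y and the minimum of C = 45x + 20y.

x = 5/2, y = 21/2, minimum C = 645/2

Vertices and C = 45x + 20y:
  (0, 41/2) → C = 410
  (19, 0) → C = 855
  (5/2, 21/2) → C = 645/2
  (17/2, 9/2) → C = 945/2
The feasible region is unbounded (it extends along (0, 1), (1, 0)), but C strictly increases along every unbounded feasible direction, so there is no improving ray and the minimum is attained at a vertex.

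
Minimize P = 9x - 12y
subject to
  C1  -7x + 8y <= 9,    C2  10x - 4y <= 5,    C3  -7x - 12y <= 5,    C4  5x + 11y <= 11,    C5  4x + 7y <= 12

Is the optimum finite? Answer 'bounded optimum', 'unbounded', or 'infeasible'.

bounded optimum

Extreme points and P = 9x - 12y:
  (-37/35, 1/5) → P = -417/35
  (-11/117, 122/117) → P = -521/39
  (10/37, -85/148) → P = 345/37
  (99/130, 17/26) → P = -129/130
The feasible region has finitely many vertices and no improving ray; the minimum is -521/39 at (-11/117, 122/117).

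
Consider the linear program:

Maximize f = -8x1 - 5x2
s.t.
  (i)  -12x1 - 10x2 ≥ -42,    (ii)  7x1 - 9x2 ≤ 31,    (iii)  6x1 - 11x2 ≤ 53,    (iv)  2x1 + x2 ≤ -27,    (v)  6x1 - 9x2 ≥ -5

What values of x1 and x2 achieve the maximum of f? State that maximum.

x1 = -133/3, x2 = -29, maximum f = 1499/3

Extreme points and f = -8x1 - 5x2:
  (-61/7, -67/7) → f = 823/7
  (-133/3, -29) → f = 1499/3
  (-31/3, -19/3) → f = 343/3

The binding constraints are 6x1 - 11x2 = 53 and 6x1 - 9x2 = -5.
Solving simultaneously gives x1 = -133/3, x2 = -29.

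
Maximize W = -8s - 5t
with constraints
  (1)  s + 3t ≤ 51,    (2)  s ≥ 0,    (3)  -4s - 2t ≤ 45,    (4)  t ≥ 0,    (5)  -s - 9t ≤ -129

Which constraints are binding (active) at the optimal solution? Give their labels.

Vertices and W = -8s - 5t:
  (0, 17) → W = -85
  (12, 13) → W = -161
  (0, 43/3) → W = -215/3

The maximum is at (0, 43/3). Substituting into each constraint, equality holds for (2) and (5); the remaining constraints have slack.

(2) and (5)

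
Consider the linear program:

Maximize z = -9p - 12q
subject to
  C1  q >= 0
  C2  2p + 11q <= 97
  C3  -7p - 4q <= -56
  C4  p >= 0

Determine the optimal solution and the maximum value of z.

Vertices and z = -9p - 12q:
  (97/2, 0) → z = -873/2
  (8, 0) → z = -72
  (76/23, 189/23) → z = -2952/23

The binding constraints are q = 0 and -7p - 4q = -56.
Solving simultaneously gives p = 8, q = 0.

p = 8, q = 0, maximum z = -72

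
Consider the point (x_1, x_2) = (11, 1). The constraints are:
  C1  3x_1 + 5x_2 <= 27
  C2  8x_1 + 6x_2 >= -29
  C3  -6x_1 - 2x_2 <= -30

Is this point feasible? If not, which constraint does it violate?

Constraint C1: 3x_1 + 5x_2 = 38, which is not ≤ 27. All other constraints are satisfied.

not feasible — violates C1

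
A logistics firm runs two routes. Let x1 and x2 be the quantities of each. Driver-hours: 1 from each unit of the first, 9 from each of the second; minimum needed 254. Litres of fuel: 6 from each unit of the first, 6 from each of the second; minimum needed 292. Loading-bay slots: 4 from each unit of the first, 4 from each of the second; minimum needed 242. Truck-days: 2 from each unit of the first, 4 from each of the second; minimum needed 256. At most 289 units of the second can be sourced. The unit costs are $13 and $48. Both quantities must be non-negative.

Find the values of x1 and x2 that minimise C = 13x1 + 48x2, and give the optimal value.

x1 = 92, x2 = 18, minimum C = 2060

Extreme points and C = 13x1 + 48x2:
  (0, 64) → C = 3072
  (0, 289) → C = 13872
  (254, 0) → C = 3302
  (92, 18) → C = 2060
The feasible region is unbounded (it extends along (1, 0)), but C strictly increases along every unbounded feasible direction, so there is no improving ray and the minimum is attained at a vertex.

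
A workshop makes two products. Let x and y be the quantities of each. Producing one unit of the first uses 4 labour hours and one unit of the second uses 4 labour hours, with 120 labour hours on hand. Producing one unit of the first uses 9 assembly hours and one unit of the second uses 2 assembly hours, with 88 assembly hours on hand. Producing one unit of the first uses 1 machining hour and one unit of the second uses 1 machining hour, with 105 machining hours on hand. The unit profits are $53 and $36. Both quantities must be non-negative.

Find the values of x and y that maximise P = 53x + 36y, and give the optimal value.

x = 4, y = 26, maximum P = 1148

Vertices and P = 53x + 36y:
  (0, 0) → P = 0
  (0, 30) → P = 1080
  (88/9, 0) → P = 4664/9
  (4, 26) → P = 1148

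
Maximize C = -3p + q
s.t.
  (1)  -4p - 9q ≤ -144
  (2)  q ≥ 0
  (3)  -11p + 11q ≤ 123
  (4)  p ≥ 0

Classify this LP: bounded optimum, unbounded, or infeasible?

bounded optimum

Feasible corners and C = -3p + q:
  (36, 0) → C = -108
  (477/143, 2076/143) → C = 645/143
The feasible region has finitely many vertices and no improving ray; the maximum is 645/143 at (477/143, 2076/143).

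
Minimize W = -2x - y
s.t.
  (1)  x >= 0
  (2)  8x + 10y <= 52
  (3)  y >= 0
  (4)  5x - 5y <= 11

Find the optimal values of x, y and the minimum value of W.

x = 37/9, y = 86/45, minimum W = -152/15

Vertices and W = -2x - y:
  (0, 26/5) → W = -26/5
  (0, 0) → W = 0
  (37/9, 86/45) → W = -152/15
  (11/5, 0) → W = -22/5

The optimum lies where 8x + 10y = 52 and 5x - 5y = 11.
Solving simultaneously gives x = 37/9, y = 86/45.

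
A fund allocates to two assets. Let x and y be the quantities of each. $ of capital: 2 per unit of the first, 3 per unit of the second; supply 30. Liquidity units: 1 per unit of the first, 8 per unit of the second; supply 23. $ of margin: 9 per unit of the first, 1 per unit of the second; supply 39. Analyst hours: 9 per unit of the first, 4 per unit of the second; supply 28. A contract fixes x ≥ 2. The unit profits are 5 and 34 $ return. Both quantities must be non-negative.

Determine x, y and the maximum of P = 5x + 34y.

Extreme points and P = 5x + 34y:
  (28/9, 0) → P = 140/9
  (2, 0) → P = 10
  (2, 5/2) → P = 95

At the optimal vertex, 9x + 4y = 28 and x = 2.
Solving simultaneously gives x = 2, y = 5/2.

x = 2, y = 5/2, maximum P = 95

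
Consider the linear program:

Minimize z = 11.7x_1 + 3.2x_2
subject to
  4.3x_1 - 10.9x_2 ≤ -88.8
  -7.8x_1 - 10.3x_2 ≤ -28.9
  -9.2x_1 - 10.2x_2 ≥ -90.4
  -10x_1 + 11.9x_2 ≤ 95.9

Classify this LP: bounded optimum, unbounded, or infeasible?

bounded optimum

Corner points and z = 11.7x_1 + 3.2x_2:
  (3980/7207, 60284/7207) → z = 1197374/36035
  (1141/5783, 47563/5783) → z = 1655513/57830
  (287/622, 44657/5287) → z = 3428891/105740
The feasible region has finitely many vertices and no improving ray; the minimum is 1655513/57830 at (1141/5783, 47563/5783).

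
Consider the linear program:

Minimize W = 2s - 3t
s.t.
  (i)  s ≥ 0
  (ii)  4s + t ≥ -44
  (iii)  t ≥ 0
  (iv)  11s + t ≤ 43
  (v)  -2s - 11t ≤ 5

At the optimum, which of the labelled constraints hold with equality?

Extreme points and W = 2s - 3t:
  (0, 0) → W = 0
  (0, 43) → W = -129
  (43/11, 0) → W = 86/11

The minimum is at (0, 43). Substituting into each constraint, equality holds for (i) and (iv); the remaining constraints have slack.

(i) and (iv)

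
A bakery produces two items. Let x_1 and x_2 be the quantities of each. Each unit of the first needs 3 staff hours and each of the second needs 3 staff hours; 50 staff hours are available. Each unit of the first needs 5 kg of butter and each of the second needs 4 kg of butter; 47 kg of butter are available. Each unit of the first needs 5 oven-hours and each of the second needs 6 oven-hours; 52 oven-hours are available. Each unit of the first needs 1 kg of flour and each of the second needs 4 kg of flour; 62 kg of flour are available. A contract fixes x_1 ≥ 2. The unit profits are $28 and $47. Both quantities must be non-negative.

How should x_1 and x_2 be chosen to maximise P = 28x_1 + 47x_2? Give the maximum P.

x_1 = 2, x_2 = 7, maximum P = 385

Corner points and P = 28x_1 + 47x_2:
  (47/5, 0) → P = 1316/5
  (2, 0) → P = 56
  (37/5, 5/2) → P = 3247/10
  (2, 7) → P = 385

The binding constraints are 5x_1 + 6x_2 = 52 and x_1 = 2.
Solving simultaneously gives x_1 = 2, x_2 = 7.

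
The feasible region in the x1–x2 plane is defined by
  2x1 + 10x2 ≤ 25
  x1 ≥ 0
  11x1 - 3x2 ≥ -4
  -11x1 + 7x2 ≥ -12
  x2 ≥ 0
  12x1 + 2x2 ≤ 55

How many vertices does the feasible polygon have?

5

Of the 15 pairwise boundary intersections, those satisfying every inequality are:
  (35/116, 283/116)
  (295/124, 251/124)
  (0, 4/3)
  (0, 0)
  (12/11, 0)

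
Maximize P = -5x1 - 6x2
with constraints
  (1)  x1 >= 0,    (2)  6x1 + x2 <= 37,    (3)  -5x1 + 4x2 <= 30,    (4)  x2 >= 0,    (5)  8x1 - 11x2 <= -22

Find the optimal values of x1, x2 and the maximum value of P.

x1 = 0, x2 = 2, maximum P = -12

Corner points and P = -5x1 - 6x2:
  (0, 15/2) → P = -45
  (0, 2) → P = -12
  (118/29, 365/29) → P = -2780/29
  (385/74, 214/37) → P = -4493/74

The optimum lies where x1 = 0 and 8x1 - 11x2 = -22.
Solving simultaneously gives x1 = 0, x2 = 2.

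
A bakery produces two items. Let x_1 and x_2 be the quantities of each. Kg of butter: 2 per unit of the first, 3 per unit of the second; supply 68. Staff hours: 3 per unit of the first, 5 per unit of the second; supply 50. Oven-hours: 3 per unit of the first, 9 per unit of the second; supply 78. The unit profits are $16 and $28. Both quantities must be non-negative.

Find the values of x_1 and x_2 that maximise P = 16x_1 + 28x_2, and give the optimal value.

Extreme points and P = 16x_1 + 28x_2:
  (0, 0) → P = 0
  (0, 26/3) → P = 728/3
  (50/3, 0) → P = 800/3
  (5, 7) → P = 276

x_1 = 5, x_2 = 7, maximum P = 276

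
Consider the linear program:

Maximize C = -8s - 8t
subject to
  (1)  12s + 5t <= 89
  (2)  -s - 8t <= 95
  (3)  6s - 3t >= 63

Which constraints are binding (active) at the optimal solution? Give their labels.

Corner points and C = -8s - 8t:
  (1187/91, -1229/91) → C = 48/13
  (97/11, -37/11) → C = -480/11
  (73/17, -211/17) → C = 1104/17

The maximum is at (73/17, -211/17). Substituting into each constraint, equality holds for (2) and (3); the remaining constraints have slack.

(2) and (3)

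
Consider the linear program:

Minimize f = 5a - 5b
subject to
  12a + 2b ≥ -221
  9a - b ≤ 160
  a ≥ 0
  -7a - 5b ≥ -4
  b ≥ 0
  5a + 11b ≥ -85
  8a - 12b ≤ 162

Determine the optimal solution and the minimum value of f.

Extreme points and f = 5a - 5b:
  (0, 4/5) → f = -4
  (0, 0) → f = 0
  (4/7, 0) → f = 20/7

a = 0, b = 4/5, minimum f = -4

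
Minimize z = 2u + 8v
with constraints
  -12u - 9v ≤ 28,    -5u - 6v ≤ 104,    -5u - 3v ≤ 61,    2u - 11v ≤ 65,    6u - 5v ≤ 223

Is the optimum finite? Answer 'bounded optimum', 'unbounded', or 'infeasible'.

bounded optimum

Corner points and z = 2u + 8v:
  (-155/3, 592/9) → z = 3806/9
  (277/150, -418/75) → z = -3067/75
  (38, 1) → z = 84
The feasible region has finitely many vertices and no improving ray; the minimum is -3067/75 at (277/150, -418/75).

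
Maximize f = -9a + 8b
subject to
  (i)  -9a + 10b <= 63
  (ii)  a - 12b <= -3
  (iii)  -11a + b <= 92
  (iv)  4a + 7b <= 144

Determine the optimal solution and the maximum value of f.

a = -363/49, b = -18/49, maximum f = 3123/49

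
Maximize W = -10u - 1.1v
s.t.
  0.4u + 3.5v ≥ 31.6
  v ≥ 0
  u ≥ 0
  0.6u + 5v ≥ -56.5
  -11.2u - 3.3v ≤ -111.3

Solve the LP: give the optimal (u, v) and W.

u = 0, v = 371/11, maximum W = -371/10

Corner points and W = -10u - 1.1v:
  (79, 0) → W = -790
  (28527/3788, 7735/947) → W = -79826/947
  (0, 371/11) → W = -371/10
The feasible region is unbounded (it extends along (0, 1), (1, 0)), but W strictly decreases along every unbounded feasible direction, so there is no improving ray and the maximum is attained at a vertex.

At the optimal vertex, u = 0 and -11.2u - 3.3v = -111.3.
Solving simultaneously gives u = 0, v = 371/11.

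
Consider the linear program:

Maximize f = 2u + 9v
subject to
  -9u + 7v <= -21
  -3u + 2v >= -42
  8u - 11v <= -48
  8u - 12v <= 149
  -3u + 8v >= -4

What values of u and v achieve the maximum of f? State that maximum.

Vertices and f = 2u + 9v:
  (84, 105) → f = 1113
  (567/43, 600/43) → f = 6534/43
  (558/17, 480/17) → f = 5436/17

At the optimal vertex, -9u + 7v = -21 and -3u + 2v = -42.
Solving simultaneously gives u = 84, v = 105.

u = 84, v = 105, maximum f = 1113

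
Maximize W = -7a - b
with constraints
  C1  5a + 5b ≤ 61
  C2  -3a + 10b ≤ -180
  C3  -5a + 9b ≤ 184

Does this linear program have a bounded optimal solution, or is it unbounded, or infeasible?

From the feasible point (302/13, -717/65), moving in the direction (-9, -5) keeps every constraint satisfied while W increases without bound.

unbounded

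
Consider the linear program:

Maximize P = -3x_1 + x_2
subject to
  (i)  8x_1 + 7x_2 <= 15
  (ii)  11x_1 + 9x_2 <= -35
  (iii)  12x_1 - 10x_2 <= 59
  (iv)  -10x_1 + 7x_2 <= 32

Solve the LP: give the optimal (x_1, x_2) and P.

Feasible corners and P = -3x_1 + x_2:
  (181/218, -1069/218) → P = -806/109
  (-533/167, 2/167) → P = 1601/167
  (-733/16, -487/8) → P = 1225/16

x_1 = -733/16, x_2 = -487/8, maximum P = 1225/16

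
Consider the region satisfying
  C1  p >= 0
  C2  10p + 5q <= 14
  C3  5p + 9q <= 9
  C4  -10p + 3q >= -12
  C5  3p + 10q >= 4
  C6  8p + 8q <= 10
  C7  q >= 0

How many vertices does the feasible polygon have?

5

The feasible vertices (each the meet of two boundaries and inside every other half-plane) are:
  (0, 1)
  (0, 2/5)
  (9/16, 11/16)
  (132/109, 4/109)
  (63/52, 1/26)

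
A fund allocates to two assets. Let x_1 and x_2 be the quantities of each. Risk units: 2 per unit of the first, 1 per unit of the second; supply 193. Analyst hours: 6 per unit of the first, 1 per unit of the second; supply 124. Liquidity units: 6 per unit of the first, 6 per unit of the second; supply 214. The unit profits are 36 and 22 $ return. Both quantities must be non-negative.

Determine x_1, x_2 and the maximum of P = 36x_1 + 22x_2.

Feasible corners and P = 36x_1 + 22x_2:
  (0, 0) → P = 0
  (0, 107/3) → P = 2354/3
  (62/3, 0) → P = 744
  (53/3, 18) → P = 1032

The optimum lies where 6x_1 + x_2 = 124 and 6x_1 + 6x_2 = 214.
Solving simultaneously gives x_1 = 53/3, x_2 = 18.

x_1 = 53/3, x_2 = 18, maximum P = 1032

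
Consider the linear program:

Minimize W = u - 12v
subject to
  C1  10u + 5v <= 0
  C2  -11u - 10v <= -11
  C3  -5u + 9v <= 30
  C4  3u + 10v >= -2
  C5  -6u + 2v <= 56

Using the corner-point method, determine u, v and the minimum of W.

Feasible corners and W = u - 12v:
  (-11/9, 22/9) → W = -275/9
  (-30/23, 60/23) → W = -750/23
  (-201/149, 385/149) → W = -4821/149

The optimum lies where 10u + 5v = 0 and -5u + 9v = 30.
Solving simultaneously gives u = -30/23, v = 60/23.

u = -30/23, v = 60/23, minimum W = -750/23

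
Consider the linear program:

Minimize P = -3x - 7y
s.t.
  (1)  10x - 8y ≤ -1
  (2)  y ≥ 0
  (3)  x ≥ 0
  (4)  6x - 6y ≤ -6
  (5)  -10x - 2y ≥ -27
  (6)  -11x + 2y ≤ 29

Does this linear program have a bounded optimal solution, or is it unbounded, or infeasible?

Vertices and P = -3x - 7y:
  (0, 1) → P = -7
  (0, 27/2) → P = -189/2
  (25/12, 37/12) → P = -167/6
The feasible region has finitely many vertices and no improving ray; the minimum is -189/2 at (0, 27/2).

bounded optimum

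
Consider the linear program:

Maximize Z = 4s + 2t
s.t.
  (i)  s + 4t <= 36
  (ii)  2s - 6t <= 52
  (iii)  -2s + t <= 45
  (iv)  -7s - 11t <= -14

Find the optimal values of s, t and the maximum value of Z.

s = 212/7, t = 10/7, maximum Z = 124

Feasible corners and Z = 4s + 2t:
  (212/7, 10/7) → Z = 124
  (-16, 13) → Z = -38
  (41/4, -21/4) → Z = 61/2
  (-481/29, 343/29) → Z = -1238/29

The binding constraints are s + 4t = 36 and 2s - 6t = 52.
Solving simultaneously gives s = 212/7, t = 10/7.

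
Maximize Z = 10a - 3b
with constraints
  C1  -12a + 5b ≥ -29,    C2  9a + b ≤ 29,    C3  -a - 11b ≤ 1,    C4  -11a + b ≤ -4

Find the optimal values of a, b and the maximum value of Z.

a = 58/19, b = 29/19, maximum Z = 493/19

Vertices and Z = 10a - 3b:
  (58/19, 29/19) → Z = 493/19
  (314/137, -41/137) → Z = 3263/137
  (33/20, 283/20) → Z = -519/20
  (43/122, -15/122) → Z = 475/122

The optimum lies where -12a + 5b = -29 and 9a + b = 29.
Solving simultaneously gives a = 58/19, b = 29/19.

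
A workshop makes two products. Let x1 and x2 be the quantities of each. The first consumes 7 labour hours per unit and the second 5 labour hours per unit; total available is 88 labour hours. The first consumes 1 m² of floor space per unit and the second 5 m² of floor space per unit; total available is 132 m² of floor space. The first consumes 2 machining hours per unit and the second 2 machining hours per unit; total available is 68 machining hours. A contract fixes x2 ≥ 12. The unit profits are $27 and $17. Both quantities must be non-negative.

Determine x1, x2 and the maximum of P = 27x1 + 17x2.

x1 = 4, x2 = 12, maximum P = 312

Corner points and P = 27x1 + 17x2:
  (0, 88/5) → P = 1496/5
  (0, 12) → P = 204
  (4, 12) → P = 312

The optimum lies where 7x1 + 5x2 = 88 and x2 = 12.
Solving simultaneously gives x1 = 4, x2 = 12.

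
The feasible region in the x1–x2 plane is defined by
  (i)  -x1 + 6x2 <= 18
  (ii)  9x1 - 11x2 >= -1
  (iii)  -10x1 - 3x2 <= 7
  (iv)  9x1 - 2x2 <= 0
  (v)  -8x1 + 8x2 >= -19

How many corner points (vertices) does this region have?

The feasible vertices (each the meet of two boundaries and inside every other half-plane) are:
  (-80/137, -53/137)
  (2/81, 1/9)
  (-14/47, -63/47)

3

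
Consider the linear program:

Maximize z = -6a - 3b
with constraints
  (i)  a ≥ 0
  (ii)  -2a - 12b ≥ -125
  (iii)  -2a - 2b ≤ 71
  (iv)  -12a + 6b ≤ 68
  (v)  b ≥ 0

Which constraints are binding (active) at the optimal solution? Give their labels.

(i) and (v)

Corner points and z = -6a - 3b:
  (0, 125/12) → z = -125/4
  (0, 0) → z = 0
  (125/2, 0) → z = -375

The maximum is at (0, 0). Substituting into each constraint, equality holds for (i) and (v); the remaining constraints have slack.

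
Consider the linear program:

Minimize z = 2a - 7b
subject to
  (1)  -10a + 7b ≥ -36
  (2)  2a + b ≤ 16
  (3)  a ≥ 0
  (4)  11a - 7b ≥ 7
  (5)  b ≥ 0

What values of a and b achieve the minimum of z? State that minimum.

a = 119/25, b = 162/25, minimum z = -896/25

Feasible corners and z = 2a - 7b:
  (37/6, 11/3) → z = -40/3
  (18/5, 0) → z = 36/5
  (119/25, 162/25) → z = -896/25
  (7/11, 0) → z = 14/11

At the optimal vertex, 2a + b = 16 and 11a - 7b = 7.
Solving simultaneously gives a = 119/25, b = 162/25.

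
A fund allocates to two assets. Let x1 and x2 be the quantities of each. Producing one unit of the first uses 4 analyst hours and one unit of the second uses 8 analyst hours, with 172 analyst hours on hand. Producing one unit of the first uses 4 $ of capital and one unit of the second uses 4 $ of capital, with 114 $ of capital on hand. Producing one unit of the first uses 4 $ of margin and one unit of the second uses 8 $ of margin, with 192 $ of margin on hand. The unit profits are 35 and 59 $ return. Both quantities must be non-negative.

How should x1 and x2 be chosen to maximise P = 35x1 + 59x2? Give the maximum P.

Vertices and P = 35x1 + 59x2:
  (0, 0) → P = 0
  (0, 43/2) → P = 2537/2
  (57/2, 0) → P = 1995/2
  (14, 29/2) → P = 2691/2

The optimum lies where 4x1 + 8x2 = 172 and 4x1 + 4x2 = 114.
Solving simultaneously gives x1 = 14, x2 = 29/2.

x1 = 14, x2 = 29/2, maximum P = 2691/2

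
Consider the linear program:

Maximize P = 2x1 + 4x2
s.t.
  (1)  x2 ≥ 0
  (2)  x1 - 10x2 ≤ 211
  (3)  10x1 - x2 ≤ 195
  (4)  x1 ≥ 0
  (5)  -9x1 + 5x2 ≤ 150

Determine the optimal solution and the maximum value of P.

Corner points and P = 2x1 + 4x2:
  (39/2, 0) → P = 39
  (0, 0) → P = 0
  (1125/41, 3255/41) → P = 15270/41
  (0, 30) → P = 120

The binding constraints are 10x1 - x2 = 195 and -9x1 + 5x2 = 150.
Solving simultaneously gives x1 = 1125/41, x2 = 3255/41.

x1 = 1125/41, x2 = 3255/41, maximum P = 15270/41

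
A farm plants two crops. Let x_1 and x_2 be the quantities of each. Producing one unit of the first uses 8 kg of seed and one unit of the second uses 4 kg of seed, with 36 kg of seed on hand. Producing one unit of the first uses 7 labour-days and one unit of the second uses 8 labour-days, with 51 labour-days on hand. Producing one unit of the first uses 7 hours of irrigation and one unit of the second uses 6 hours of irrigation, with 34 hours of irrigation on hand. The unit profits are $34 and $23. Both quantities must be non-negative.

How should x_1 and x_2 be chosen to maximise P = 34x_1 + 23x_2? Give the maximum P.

x_1 = 4, x_2 = 1, maximum P = 159

Extreme points and P = 34x_1 + 23x_2:
  (0, 0) → P = 0
  (0, 17/3) → P = 391/3
  (9/2, 0) → P = 153
  (4, 1) → P = 159

At the optimal vertex, 8x_1 + 4x_2 = 36 and 7x_1 + 6x_2 = 34.
Solving simultaneously gives x_1 = 4, x_2 = 1.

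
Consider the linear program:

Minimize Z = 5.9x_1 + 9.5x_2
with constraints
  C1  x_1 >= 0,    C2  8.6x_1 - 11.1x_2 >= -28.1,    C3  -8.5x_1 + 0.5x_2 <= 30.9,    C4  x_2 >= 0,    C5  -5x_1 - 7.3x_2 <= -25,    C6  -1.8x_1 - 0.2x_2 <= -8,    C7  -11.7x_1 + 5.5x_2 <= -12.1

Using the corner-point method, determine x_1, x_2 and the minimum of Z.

x_1 = 5, x_2 = 0, minimum Z = 29.5

Feasible corners and Z = 5.9x_1 + 9.5x_2:
  (4159/1085, 5969/1085) → Z = 406218/5425
  (5, 0) → Z = 59/2
  (2670/607, 250/607) → Z = 18128/607
The feasible region is unbounded (it extends along (111, 86), (1, 0)), but Z strictly increases along every unbounded feasible direction, so there is no improving ray and the minimum is attained at a vertex.

The binding constraints are x_2 = 0 and -5x_1 - 7.3x_2 = -25.
Solving simultaneously gives x_1 = 5, x_2 = 0.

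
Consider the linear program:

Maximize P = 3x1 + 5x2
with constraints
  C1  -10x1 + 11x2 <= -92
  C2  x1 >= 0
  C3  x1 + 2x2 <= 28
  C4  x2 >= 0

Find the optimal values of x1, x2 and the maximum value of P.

Corner points and P = 3x1 + 5x2:
  (492/31, 188/31) → P = 2416/31
  (46/5, 0) → P = 138/5
  (28, 0) → P = 84

The optimum lies where x1 + 2x2 = 28 and x2 = 0.
Solving simultaneously gives x1 = 28, x2 = 0.

x1 = 28, x2 = 0, maximum P = 84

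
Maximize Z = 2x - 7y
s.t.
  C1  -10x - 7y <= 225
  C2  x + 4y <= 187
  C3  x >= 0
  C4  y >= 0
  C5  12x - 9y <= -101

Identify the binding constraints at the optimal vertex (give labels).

C3 and C5

Vertices and Z = 2x - 7y:
  (0, 187/4) → Z = -1309/4
  (1279/57, 2345/57) → Z = -4619/19
  (0, 101/9) → Z = -707/9

The maximum is at (0, 101/9). Substituting into each constraint, equality holds for C3 and C5; the remaining constraints have slack.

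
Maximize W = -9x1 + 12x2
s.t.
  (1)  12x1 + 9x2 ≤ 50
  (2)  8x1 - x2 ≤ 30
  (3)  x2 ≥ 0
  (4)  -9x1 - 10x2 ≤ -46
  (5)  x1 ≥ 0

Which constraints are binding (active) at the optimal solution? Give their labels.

Feasible corners and W = -9x1 + 12x2:
  (86/39, 34/13) → W = 150/13
  (0, 50/9) → W = 200/3
  (0, 23/5) → W = 276/5

The maximum is at (0, 50/9). Substituting into each constraint, equality holds for (1) and (5); the remaining constraints have slack.

(1) and (5)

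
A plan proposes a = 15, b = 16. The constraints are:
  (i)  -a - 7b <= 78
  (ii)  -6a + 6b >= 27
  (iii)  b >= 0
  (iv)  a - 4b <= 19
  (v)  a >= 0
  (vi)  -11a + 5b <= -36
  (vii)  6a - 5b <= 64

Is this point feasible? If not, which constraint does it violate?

Constraint (ii): -6a + 6b = 6, which is not ≥ 27. All other constraints are satisfied.

not feasible — violates (ii)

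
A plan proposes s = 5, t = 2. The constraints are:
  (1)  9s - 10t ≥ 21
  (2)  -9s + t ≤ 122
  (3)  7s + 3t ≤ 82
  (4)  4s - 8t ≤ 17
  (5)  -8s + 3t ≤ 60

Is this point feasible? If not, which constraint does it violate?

(1): 25 ≥ 21 ✓
(2): -43 ≤ 122 ✓
(3): 41 ≤ 82 ✓
(4): 4 ≤ 17 ✓
(5): -34 ≤ 60 ✓

feasible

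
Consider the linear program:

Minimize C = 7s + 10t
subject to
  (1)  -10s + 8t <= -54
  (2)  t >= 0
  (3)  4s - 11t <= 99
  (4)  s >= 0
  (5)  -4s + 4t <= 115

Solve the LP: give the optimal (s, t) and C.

s = 27/5, t = 0, minimum C = 189/5

Extreme points and C = 7s + 10t:
  (27/5, 0) → C = 189/5
  (142, 683/4) → C = 5403/2
  (99/4, 0) → C = 693/4
The feasible region is unbounded (it extends along (1, 1), (11, 4)), but C strictly increases along every unbounded feasible direction, so there is no improving ray and the minimum is attained at a vertex.

At the optimal vertex, -10s + 8t = -54 and t = 0.
Solving simultaneously gives s = 27/5, t = 0.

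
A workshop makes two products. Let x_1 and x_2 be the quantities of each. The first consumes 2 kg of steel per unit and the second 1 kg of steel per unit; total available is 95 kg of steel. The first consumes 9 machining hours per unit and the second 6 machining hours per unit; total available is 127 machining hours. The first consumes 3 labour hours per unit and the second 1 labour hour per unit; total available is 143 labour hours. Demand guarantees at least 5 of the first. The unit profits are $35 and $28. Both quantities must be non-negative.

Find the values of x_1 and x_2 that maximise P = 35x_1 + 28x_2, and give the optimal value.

Vertices and P = 35x_1 + 28x_2:
  (127/9, 0) → P = 4445/9
  (5, 0) → P = 175
  (5, 41/3) → P = 1673/3

x_1 = 5, x_2 = 41/3, maximum P = 1673/3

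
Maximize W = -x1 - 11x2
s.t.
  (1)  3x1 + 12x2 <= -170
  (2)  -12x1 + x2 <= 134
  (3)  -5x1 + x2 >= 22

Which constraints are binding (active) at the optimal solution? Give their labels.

Corner points and W = -x1 - 11x2:
  (-254/21, -78/7) → W = 404/3
  (-62/9, -112/9) → W = 1294/9
  (-16, -58) → W = 654

The maximum is at (-16, -58). Substituting into each constraint, equality holds for (2) and (3); the remaining constraints have slack.

(2) and (3)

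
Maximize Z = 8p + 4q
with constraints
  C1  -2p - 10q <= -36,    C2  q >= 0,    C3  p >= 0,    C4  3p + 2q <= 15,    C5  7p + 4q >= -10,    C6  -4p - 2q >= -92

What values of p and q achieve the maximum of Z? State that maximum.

Extreme points and Z = 8p + 4q:
  (0, 18/5) → Z = 72/5
  (3, 3) → Z = 36
  (0, 15/2) → Z = 30

The binding constraints are -2p - 10q = -36 and 3p + 2q = 15.
Solving simultaneously gives p = 3, q = 3.

p = 3, q = 3, maximum Z = 36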